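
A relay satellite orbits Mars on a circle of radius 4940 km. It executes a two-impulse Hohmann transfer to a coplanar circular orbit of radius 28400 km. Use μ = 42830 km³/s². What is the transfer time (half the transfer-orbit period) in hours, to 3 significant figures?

Semi-major axis of the transfer orbit: a_t = (4940 + 28400)/2 = 16670 km.
Transfer time t = π√(a_t³/μ) = π√((16670)³ / 42830) = 32672 s.
Converting: 32672 s ÷ 3600 s/hour = 9.08 hours.

t = 9.08 hours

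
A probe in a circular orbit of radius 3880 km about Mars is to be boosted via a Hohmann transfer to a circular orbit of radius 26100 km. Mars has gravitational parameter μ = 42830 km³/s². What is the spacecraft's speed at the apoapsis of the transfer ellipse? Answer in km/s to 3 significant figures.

v = 0.652 km/s

The Hohmann ellipse has a_t = (r₁ + r₂)/2 = 14990 km.
The apoapsis of the transfer ellipse is at r = 26100 km.
Vis-viva: v = √[μ(2/r − 1/a_t)] = √[42830 × (2/26100 − 1/14990)] = 0.6517 km/s.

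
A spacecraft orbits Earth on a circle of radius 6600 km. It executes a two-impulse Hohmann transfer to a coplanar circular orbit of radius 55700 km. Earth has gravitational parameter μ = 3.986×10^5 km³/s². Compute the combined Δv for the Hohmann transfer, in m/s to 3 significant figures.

Semi-major axis of the transfer orbit: a_t = (6600 + 55700)/2 = 31150 km.
Circular speed at r₁: v₁ = √(μ/r₁) = √(3.986×10^5/6600) = 7.7714 km/s.
On the transfer ellipse at r₁, vis-viva equation gives v_p = √[μ(2/r₁ − 1/a_t)] = 10.392 km/s.
First burn Δv₁ = |v_p − v₁| = 2.6206 km/s.
At r₂, v₂ = √(μ/r₂) = 2.6751 km/s.
Transfer-orbit speed at r₂: v_a = √[μ(2/r₂ − 1/a_t)] = 1.2314 km/s.
Second burn Δv₂ = |v₂ − v_a| = 1.4437 km/s.
Δv = Δv₁ + Δv₂ = 2.6206 + 1.4437 = 4.064 km/s.

Δv = 4060 m/s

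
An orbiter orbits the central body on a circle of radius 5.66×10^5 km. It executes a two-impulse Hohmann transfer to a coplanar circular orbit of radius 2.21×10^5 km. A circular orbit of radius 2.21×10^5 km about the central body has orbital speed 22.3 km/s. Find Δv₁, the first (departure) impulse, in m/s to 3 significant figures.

From the circular-orbit relation v² = μ/r at r = 2.21×10^5 km: μ = v²r = (22.3)² × 2.21×10^5 = 1.09901×10^8 km³/s².
Transfer-ellipse semi-major axis a_t = (r₁ + r₂)/2 = (5.660×10^5 + 2.210×10^5)/2 = 3.935×10^5 km.
Circular speed at r = 5.660×10^5 km: v_c = √(μ/r) = 13.935 km/s.
Transfer-orbit speed at the same r (vis-viva, a = a_t): v_t = √[μ(2/r − 1/a_t)] = 10.443 km/s.
Δv₁ = |v_t − v_c| = |10.443 − 13.935| = 3.492 km/s.

Δv₁ = 3490 m/s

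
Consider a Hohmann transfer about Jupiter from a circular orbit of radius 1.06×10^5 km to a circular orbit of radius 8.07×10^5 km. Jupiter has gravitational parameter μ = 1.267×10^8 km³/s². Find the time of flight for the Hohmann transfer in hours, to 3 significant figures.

Transfer-ellipse semi-major axis a_t = (r₁ + r₂)/2 = (1.060×10^5 + 8.070×10^5)/2 = 4.565×10^5 km.
Half the transfer-orbit period gives t = π√(a_t³/μ) = 86080 s.
Converting: 86080 s ÷ 3600 s/hour = 23.9 hours.

t = 23.9 hours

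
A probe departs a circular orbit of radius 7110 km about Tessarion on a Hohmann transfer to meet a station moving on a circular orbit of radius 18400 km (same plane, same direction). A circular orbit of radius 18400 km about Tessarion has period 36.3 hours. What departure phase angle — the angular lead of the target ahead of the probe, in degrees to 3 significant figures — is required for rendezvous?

From Kepler's third law T² = 4π²r³/μ at r = 18400 km, T = 36.3 hours = 36.3 × 3600 s = 1.3068×10^5 s: μ = 4π²r³/T² = 14401.1 km³/s².
Semi-major axis of the transfer orbit: a_t = (7110 + 18400)/2 = 12755 km.
Transfer time t = π√(a_t³/μ) = 37710 s.
Target angular speed ω₂ = √(μ/r₂³) = 4.808×10^-5 rad/s.
Angle swept by the target during transfer: ω₂·t = 1.813 rad = 103.9°.
Arrival is 180° from departure on the ellipse, so φ = 180° − 103.9° = 76.1°.

φ = 76.1°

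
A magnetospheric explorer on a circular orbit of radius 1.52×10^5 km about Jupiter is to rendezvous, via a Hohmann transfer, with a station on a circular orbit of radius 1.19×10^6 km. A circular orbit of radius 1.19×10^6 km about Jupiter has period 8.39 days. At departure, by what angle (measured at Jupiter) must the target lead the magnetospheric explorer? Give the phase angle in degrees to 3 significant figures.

φ = 104°

From Kepler's third law T² = 4π²r³/μ at r = 1.19×10^6 km, T = 8.39 days = 8.39 × 86400 s = 7.24896×10^5 s: μ = 4π²r³/T² = 1.26605×10^8 km³/s².
The Hohmann ellipse has a_t = (r₁ + r₂)/2 = 6.710×10^5 km.
The half-period of the transfer ellipse is t = π√(a_t³/μ) = 1.53465×10^5 s.
Target angular speed ω₂ = √(μ/r₂³) = 8.66771×10^-6 rad/s.
Angle swept by the target during transfer: ω₂·t = 1.3302 rad = 76.21°.
The magnetospheric explorer traverses 180° on the transfer ellipse, so the target must lead by 180° − 76.21° = 104°.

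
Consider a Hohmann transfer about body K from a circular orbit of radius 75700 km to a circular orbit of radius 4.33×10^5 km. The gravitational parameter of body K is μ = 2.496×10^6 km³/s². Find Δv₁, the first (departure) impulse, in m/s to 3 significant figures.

Δv₁ = 1750 m/s

The Hohmann ellipse has a_t = (r₁ + r₂)/2 = 2.5435×10^5 km.
On the circular orbit at r = 75700 km, v_c = √(μ/r) = 5.742 km/s.
Transfer-orbit speed at the same r (vis-viva, a = a_t): v_t = √[μ(2/r − 1/a_t)] = 7.492 km/s.
Δv₁ = |v_t − v_c| = |7.492 − 5.742| = 1.750 km/s.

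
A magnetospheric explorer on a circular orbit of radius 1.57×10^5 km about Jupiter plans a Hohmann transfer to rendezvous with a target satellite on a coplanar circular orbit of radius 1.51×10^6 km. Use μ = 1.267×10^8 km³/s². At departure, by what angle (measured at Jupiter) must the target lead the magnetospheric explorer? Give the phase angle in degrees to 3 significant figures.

The Hohmann ellipse has a_t = (r₁ + r₂)/2 = 8.335×10^5 km.
Transfer time t = π√(a_t³/μ) = 2.124×10^5 s.
The target's mean motion on its circular orbit is ω₂ = √(μ/r₂³) = 6.066×10^-6 rad/s.
Angle swept by the target during transfer: ω₂·t = 1.2884 rad = 73.82°.
The magnetospheric explorer traverses 180° on the transfer ellipse, so the target must lead by 180° − 73.82° = 106°.

φ = 106°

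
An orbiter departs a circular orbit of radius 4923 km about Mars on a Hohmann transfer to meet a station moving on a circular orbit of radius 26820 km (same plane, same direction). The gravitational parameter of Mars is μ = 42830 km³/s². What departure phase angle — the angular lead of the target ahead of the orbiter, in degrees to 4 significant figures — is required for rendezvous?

φ = 98.06°

Transfer-ellipse semi-major axis a_t = (r₁ + r₂)/2 = (4923 + 26820)/2 = 15871.5 km.
Transfer time t = π√(a_t³/μ) = 30353 s.
The target's mean motion on its circular orbit is ω₂ = √(μ/r₂³) = 4.7118×10^-5 rad/s.
Angle swept by the target during transfer: ω₂·t = 1.4302 rad = 81.94°.
The orbiter traverses 180° on the transfer ellipse, so the target must lead by 180° − 81.94° = 98.06°.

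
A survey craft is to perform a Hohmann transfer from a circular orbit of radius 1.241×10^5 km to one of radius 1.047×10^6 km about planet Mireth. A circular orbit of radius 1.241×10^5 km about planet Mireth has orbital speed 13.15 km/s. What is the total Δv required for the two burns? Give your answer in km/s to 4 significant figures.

From the circular-orbit relation v² = μ/r at r = 1.241×10^5 km: μ = v²r = (13.15)² × 1.241×10^5 = 2.14597×10^7 km³/s².
The Hohmann ellipse has a_t = (r₁ + r₂)/2 = 5.8555×10^5 km.
Circular speed at r₁: v₁ = √(μ/r₁) = √(2.14597×10^7/1.241×10^5) = 13.150 km/s.
On the transfer ellipse at r₁, vis-viva equation gives v_p = √[μ(2/r₁ − 1/a_t)] = 17.584 km/s.
First burn Δv₁ = |v_p − v₁| = 4.434 km/s.
At r₂, v₂ = √(μ/r₂) = 4.527 km/s.
Transfer-orbit speed at r₂: v_a = √[μ(2/r₂ − 1/a_t)] = 2.084 km/s.
Second burn Δv₂ = |v₂ − v_a| = 2.443 km/s.
Total Δv = Δv₁ + Δv₂ = 6.877 km/s.

Δv = 6.877 km/s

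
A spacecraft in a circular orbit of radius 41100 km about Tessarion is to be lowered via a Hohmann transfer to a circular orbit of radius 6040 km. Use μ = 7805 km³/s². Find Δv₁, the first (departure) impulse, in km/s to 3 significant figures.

The Hohmann ellipse has a_t = (r₁ + r₂)/2 = 23570 km.
Circular speed at r = 41100 km: v_c = √(μ/r) = 0.4358 km/s.
Vis-viva on the transfer ellipse at r = 41100 km gives v_t = √[μ(2/r − 1/a_t)] = 0.2206 km/s.
Δv₁ = |v_t − v_c| = |0.2206 − 0.4358| = 0.2152 km/s.

Δv₁ = 0.215 km/s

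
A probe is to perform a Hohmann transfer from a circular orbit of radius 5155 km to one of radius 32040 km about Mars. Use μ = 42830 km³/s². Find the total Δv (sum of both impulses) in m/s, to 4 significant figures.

The Hohmann ellipse has a_t = (r₁ + r₂)/2 = 18597.5 km.
At r₁ the circular-orbit speed is v₁ = √(μ/r₁) = 2.88244 km/s.
Transfer-orbit speed at r₁ (v² = μ(2/r − 1/a)): v_p = √[μ(2/r₁ − 1/a_t)] = 3.78337 km/s.
First burn Δv₁ = |v_p − v₁| = 0.9009 km/s.
At r₂, v₂ = √(μ/r₂) = 1.1562 km/s.
Transfer-orbit speed at r₂: v_a = √[μ(2/r₂ − 1/a_t)] = 0.60872 km/s.
Second burn Δv₂ = |v₂ − v_a| = 0.5475 km/s.
Δv = Δv₁ + Δv₂ = 0.9009 + 0.5475 = 1.448 km/s.

Δv = 1448 m/s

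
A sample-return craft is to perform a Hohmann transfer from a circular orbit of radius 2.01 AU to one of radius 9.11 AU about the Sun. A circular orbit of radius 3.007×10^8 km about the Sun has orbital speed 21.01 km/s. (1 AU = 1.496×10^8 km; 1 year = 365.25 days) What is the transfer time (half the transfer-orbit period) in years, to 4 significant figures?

From the circular-orbit relation v² = μ/r at r = 3.007×10^8 km: μ = v²r = (21.01)² × 3.007×10^8 = 1.32735×10^11 km³/s².
In km: r₁ = 2.01 × 1.496×10^8 = 3.00696×10^8 km; r₂ = 9.11 × 1.496×10^8 = 1.362856×10^9 km.
The Hohmann ellipse has a_t = (r₁ + r₂)/2 = 8.31776×10^8 km.
By Kepler's third law the transfer-orbit period is T = 2π√(a_t³/μ), so t = T/2 = 2.0686×10^8 s.
Converting: 2.0686×10^8 s ÷ 3.15576×10^7 s/year (365.25 × 86400) = 6.555 years.

t = 6.555 years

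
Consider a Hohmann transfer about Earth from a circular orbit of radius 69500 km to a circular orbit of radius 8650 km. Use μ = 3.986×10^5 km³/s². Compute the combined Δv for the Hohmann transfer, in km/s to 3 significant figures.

Δv = 3.53 km/s

Semi-major axis of the transfer orbit: a_t = (69500 + 8650)/2 = 39075 km.
At r₁ the circular-orbit speed is v₁ = √(μ/r₁) = 2.395 km/s.
Transfer-orbit speed at r₁ (vis-viva equation): v_a = √[μ(2/r₁ − 1/a_t)] = 1.127 km/s.
First burn Δv₁ = |v_a − v₁| = 1.268 km/s.
At r₂, v₂ = √(μ/r₂) = 6.788 km/s.
Transfer-orbit speed at r₂: v_p = √[μ(2/r₂ − 1/a_t)] = 9.053 km/s.
Second burn Δv₂ = |v₂ − v_p| = 2.265 km/s.
Total Δv = Δv₁ + Δv₂ = 3.533 km/s.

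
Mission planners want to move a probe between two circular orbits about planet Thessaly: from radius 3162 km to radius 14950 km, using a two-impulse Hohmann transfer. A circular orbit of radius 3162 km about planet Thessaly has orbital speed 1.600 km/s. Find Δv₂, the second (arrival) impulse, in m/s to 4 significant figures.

Δv₂ = 301.0 m/s

From the circular-orbit relation v² = μ/r at r = 3162 km: μ = v²r = (1.600)² × 3162 = 8094.72 km³/s².
Transfer-ellipse semi-major axis a_t = (r₁ + r₂)/2 = (3162 + 14950)/2 = 9056 km.
Circular speed at r = 14950 km: v_c = √(μ/r) = 0.7358 km/s.
Vis-viva on the transfer ellipse at r = 14950 km gives v_t = √[μ(2/r − 1/a_t)] = 0.4348 km/s.
Δv₂ = |v_t − v_c| = |0.4348 − 0.7358| = 0.3010 km/s.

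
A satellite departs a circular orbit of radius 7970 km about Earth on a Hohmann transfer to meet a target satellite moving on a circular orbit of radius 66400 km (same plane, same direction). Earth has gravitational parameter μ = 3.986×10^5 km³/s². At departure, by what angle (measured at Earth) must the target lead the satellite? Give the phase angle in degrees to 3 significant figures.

φ = 105°

Transfer-ellipse semi-major axis a_t = (r₁ + r₂)/2 = (7970 + 66400)/2 = 37185 km.
Transfer time t = π√(a_t³/μ) = 35680.662 s.
Target angular speed ω₂ = √(μ/r₂³) = 3.6899164×10^-5 rad/s.
Angle swept by the target during transfer: ω₂·t = 1.316587 rad = 75.43°.
The satellite traverses 180° on the transfer ellipse, so the target must lead by 180° − 75.43° = 105°.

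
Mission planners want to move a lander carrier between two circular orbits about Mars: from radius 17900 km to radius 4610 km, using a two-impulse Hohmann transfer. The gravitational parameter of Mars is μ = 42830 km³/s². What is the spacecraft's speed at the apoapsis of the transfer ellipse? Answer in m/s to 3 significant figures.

Transfer-ellipse semi-major axis a_t = (r₁ + r₂)/2 = (17900 + 4610)/2 = 11255 km.
At apoapsis, r = 17900 km.
Applying v² = μ(2/r − 1/a_t): v = 0.9900 km/s.

v = 990 m/s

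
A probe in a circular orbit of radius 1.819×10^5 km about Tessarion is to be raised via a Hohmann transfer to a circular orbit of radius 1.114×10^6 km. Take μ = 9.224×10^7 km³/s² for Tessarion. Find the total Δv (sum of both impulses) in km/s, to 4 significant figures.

Semi-major axis of the transfer orbit: a_t = (1.819×10^5 + 1.114×10^6)/2 = 6.4795×10^5 km.
At r₁ the circular-orbit speed is v₁ = √(μ/r₁) = 22.519 km/s.
On the transfer ellipse at r₁, vis-viva equation gives v_p = √[μ(2/r₁ − 1/a_t)] = 29.527 km/s.
First burn Δv₁ = |v_p − v₁| = 7.008 km/s.
At r₂, v₂ = √(μ/r₂) = 9.099 km/s.
Transfer-orbit speed at r₂: v_a = √[μ(2/r₂ − 1/a_t)] = 4.821 km/s.
Second burn Δv₂ = |v₂ − v_a| = 4.278 km/s.
Δv = Δv₁ + Δv₂ = 7.008 + 4.278 = 11.29 km/s.

Δv = 11.29 km/s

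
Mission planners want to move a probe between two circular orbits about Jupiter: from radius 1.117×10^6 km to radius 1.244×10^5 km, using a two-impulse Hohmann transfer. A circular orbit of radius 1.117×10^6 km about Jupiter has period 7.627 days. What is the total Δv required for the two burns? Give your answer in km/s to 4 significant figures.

From Kepler's third law T² = 4π²r³/μ at r = 1.117×10^6 km, T = 7.627 days = 7.627 × 86400 s = 6.589728×10^5 s: μ = 4π²r³/T² = 1.26702×10^8 km³/s².
Transfer-ellipse semi-major axis a_t = (r₁ + r₂)/2 = (1.117×10^6 + 1.244×10^5)/2 = 6.207×10^5 km.
At r₁ the circular-orbit speed is v₁ = √(μ/r₁) = 10.65 km/s.
Transfer-orbit speed at r₁ (v² = μ(2/r − 1/a)): v_a = √[μ(2/r₁ − 1/a_t)] = 4.768 km/s.
First burn Δv₁ = |v_a − v₁| = 5.882 km/s.
At r₂, v₂ = √(μ/r₂) = 31.91 km/s.
Transfer-orbit speed at r₂: v_p = √[μ(2/r₂ − 1/a_t)] = 42.81 km/s.
Second burn Δv₂ = |v₂ − v_p| = 10.90 km/s.
Δv = Δv₁ + Δv₂ = 5.882 + 10.90 = 16.78 km/s.

Δv = 16.78 km/s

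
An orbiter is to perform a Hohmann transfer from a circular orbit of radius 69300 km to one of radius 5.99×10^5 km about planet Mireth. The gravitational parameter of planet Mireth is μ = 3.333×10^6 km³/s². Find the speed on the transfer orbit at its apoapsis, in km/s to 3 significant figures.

Transfer-ellipse semi-major axis a_t = (r₁ + r₂)/2 = (69300 + 5.990×10^5)/2 = 3.3415×10^5 km.
At apoapsis, r = 5.990×10^5 km.
From the vis-viva equation, v = √[μ(2/r − 1/a_t)] = 1.074 km/s.

v = 1.07 km/s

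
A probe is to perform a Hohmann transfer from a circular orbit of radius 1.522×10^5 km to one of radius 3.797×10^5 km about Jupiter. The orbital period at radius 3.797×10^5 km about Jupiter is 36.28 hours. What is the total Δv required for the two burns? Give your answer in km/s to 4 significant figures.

Δv = 10.07 km/s

From Kepler's third law T² = 4π²r³/μ at r = 3.797×10^5 km, T = 36.28 hours = 36.28 × 3600 s = 1.30608×10^5 s: μ = 4π²r³/T² = 1.26690×10^8 km³/s².
Semi-major axis of the transfer orbit: a_t = (1.522×10^5 + 3.797×10^5)/2 = 2.6595×10^5 km.
Circular speed at r₁: v₁ = √(μ/r₁) = √(1.26690×10^8/1.522×10^5) = 28.851 km/s.
Transfer-orbit speed at r₁ (v² = μ(2/r − 1/a)): v_p = √[μ(2/r₁ − 1/a_t)] = 34.473 km/s.
First burn Δv₁ = |v_p − v₁| = 5.622 km/s.
Circular speed at r₂: v₂ = √(μ/r₂) = 18.266 km/s.
Transfer-orbit speed at r₂: v_a = √[μ(2/r₂ − 1/a_t)] = 13.818 km/s.
Second burn Δv₂ = |v₂ − v_a| = 4.448 km/s.
Δv = Δv₁ + Δv₂ = 5.622 + 4.448 = 10.07 km/s.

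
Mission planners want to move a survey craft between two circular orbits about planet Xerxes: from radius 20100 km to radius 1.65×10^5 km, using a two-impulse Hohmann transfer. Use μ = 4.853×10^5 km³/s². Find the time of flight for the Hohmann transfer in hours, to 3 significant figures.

t = 35.3 hours

Transfer-ellipse semi-major axis a_t = (r₁ + r₂)/2 = (20100 + 1.650×10^5)/2 = 92550 km.
By Kepler's third law the transfer-orbit period is T = 2π√(a_t³/μ), so t = T/2 = 1.270×10^5 s.
Converting: 1.270×10^5 s ÷ 3600 s/hour = 35.3 hours.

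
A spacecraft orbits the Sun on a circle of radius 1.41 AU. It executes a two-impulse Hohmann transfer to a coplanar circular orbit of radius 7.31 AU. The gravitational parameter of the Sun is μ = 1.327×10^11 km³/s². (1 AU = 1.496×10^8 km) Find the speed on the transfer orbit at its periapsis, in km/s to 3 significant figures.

In km: r₁ = 1.41 × 1.496×10^8 = 2.10936×10^8 km; r₂ = 7.31 × 1.496×10^8 = 1.093576×10^9 km.
Semi-major axis of the transfer orbit: a_t = (2.10936×10^8 + 1.093576×10^9)/2 = 6.52256×10^8 km.
The periapsis of the transfer ellipse is at r = 2.10936×10^8 km.
Applying v² = μ(2/r − 1/a_t): v = 32.48 km/s.

v = 32.5 km/s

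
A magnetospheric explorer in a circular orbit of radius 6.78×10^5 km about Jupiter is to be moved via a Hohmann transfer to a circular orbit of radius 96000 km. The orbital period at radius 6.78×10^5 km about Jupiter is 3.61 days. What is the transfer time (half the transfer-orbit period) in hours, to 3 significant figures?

t = 18.7 hours

From Kepler's third law T² = 4π²r³/μ at r = 6.78×10^5 km, T = 3.61 days = 3.61 × 86400 s = 3.11904×10^5 s: μ = 4π²r³/T² = 1.26476×10^8 km³/s².
Transfer-ellipse semi-major axis a_t = (r₁ + r₂)/2 = (6.780×10^5 + 96000)/2 = 3.870×10^5 km.
By Kepler's third law the transfer-orbit period is T = 2π√(a_t³/μ), so t = T/2 = 67250 s.
Converting: 67250 s ÷ 3600 s/hour = 18.7 hours.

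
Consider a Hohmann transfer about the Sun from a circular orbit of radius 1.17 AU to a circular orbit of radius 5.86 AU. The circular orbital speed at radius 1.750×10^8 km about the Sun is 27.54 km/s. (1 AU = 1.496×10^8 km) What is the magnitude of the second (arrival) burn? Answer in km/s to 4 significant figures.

Δv₂ = 5.206 km/s

From the circular-orbit relation v² = μ/r at r = 1.750×10^8 km: μ = v²r = (27.54)² × 1.750×10^8 = 1.32729×10^11 km³/s².
In km: r₁ = 1.17 × 1.496×10^8 = 1.75032×10^8 km; r₂ = 5.86 × 1.496×10^8 = 8.76656×10^8 km.
Transfer-ellipse semi-major axis a_t = (r₁ + r₂)/2 = (1.75032×10^8 + 8.76656×10^8)/2 = 5.25844×10^8 km.
Circular speed at r = 8.76656×10^8 km: v_c = √(μ/r) = 12.305 km/s.
Vis-viva on the transfer ellipse at r = 8.76656×10^8 km gives v_t = √[μ(2/r − 1/a_t)] = 7.0990 km/s.
Δv₂ = |v_t − v_c| = |7.0990 − 12.305| = 5.206 km/s.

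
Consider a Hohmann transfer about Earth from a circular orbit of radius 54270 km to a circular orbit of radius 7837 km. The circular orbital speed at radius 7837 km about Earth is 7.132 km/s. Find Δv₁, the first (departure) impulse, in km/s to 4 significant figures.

Δv₁ = 1.349 km/s

From the circular-orbit relation v² = μ/r at r = 7837 km: μ = v²r = (7.132)² × 7837 = 3.98632×10^5 km³/s².
Semi-major axis of the transfer orbit: a_t = (54270 + 7837)/2 = 31053.5 km.
Circular speed at r = 54270 km: v_c = √(μ/r) = 2.7102 km/s.
Transfer-orbit speed at the same r (vis-viva, a = a_t): v_t = √[μ(2/r − 1/a_t)] = 1.3615 km/s.
Δv₁ = |v_t − v_c| = |1.3615 − 2.7102| = 1.349 km/s.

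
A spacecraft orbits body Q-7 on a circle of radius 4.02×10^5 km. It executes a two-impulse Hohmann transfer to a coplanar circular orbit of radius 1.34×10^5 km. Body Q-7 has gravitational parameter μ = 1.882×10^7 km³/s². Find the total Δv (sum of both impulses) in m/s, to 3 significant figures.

Δv = 4670 m/s

The Hohmann ellipse has a_t = (r₁ + r₂)/2 = 2.680×10^5 km.
Circular speed at r₁: v₁ = √(μ/r₁) = √(1.882×10^7/4.020×10^5) = 6.84222 km/s.
On the transfer ellipse at r₁, vis-viva equation gives v_a = √[μ(2/r₁ − 1/a_t)] = 4.83818 km/s.
First burn Δv₁ = |v_a − v₁| = 2.00404 km/s.
At r₂, v₂ = √(μ/r₂) = 11.851066 km/s.
Transfer-orbit speed at r₂: v_p = √[μ(2/r₂ − 1/a_t)] = 14.514532 km/s.
Second burn Δv₂ = |v₂ − v_p| = 2.66347 km/s.
Δv = Δv₁ + Δv₂ = 2.00404 + 2.66347 = 4.668 km/s.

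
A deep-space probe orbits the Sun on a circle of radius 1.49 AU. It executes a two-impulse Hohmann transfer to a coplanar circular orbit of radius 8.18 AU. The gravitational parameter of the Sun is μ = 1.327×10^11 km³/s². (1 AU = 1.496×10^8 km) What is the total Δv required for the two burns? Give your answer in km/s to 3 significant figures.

In km: r₁ = 1.49 × 1.496×10^8 = 2.22904×10^8 km; r₂ = 8.18 × 1.496×10^8 = 1.223728×10^9 km.
Semi-major axis of the transfer orbit: a_t = (2.22904×10^8 + 1.223728×10^9)/2 = 7.23316×10^8 km.
Circular speed at r₁: v₁ = √(μ/r₁) = √(1.327×10^11/2.22904×10^8) = 24.399 km/s.
On the transfer ellipse at r₁, vis-viva equation gives v_p = √[μ(2/r₁ − 1/a_t)] = 31.736 km/s.
First burn Δv₁ = |v_p − v₁| = 7.337 km/s.
At r₂, v₂ = √(μ/r₂) = 10.4134 km/s.
Transfer-orbit speed at r₂: v_a = √[μ(2/r₂ − 1/a_t)] = 5.78080 km/s.
Second burn Δv₂ = |v₂ − v_a| = 4.633 km/s.
Δv = Δv₁ + Δv₂ = 7.337 + 4.633 = 11.97 km/s.

Δv = 12.0 km/s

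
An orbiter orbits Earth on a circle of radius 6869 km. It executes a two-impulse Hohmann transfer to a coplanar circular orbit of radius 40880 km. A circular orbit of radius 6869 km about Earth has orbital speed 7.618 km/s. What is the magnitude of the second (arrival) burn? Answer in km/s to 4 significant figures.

From the circular-orbit relation v² = μ/r at r = 6869 km: μ = v²r = (7.618)² × 6869 = 3.98635×10^5 km³/s².
Transfer-ellipse semi-major axis a_t = (r₁ + r₂)/2 = (6869 + 40880)/2 = 23874.5 km.
Circular speed at r = 40880 km: v_c = √(μ/r) = 3.123 km/s.
Vis-viva on the transfer ellipse at r = 40880 km gives v_t = √[μ(2/r − 1/a_t)] = 1.675 km/s.
Δv₂ = |v_t − v_c| = |1.675 − 3.123| = 1.448 km/s.

Δv₂ = 1.448 km/s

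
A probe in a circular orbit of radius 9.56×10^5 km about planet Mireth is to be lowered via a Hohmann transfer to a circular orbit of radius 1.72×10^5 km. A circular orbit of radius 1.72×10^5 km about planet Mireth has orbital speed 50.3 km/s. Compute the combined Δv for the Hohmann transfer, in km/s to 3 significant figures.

Δv = 24.7 km/s

From the circular-orbit relation v² = μ/r at r = 1.72×10^5 km: μ = v²r = (50.3)² × 1.72×10^5 = 4.35175×10^8 km³/s².
Transfer-ellipse semi-major axis a_t = (r₁ + r₂)/2 = (9.560×10^5 + 1.720×10^5)/2 = 5.640×10^5 km.
At r₁ the circular-orbit speed is v₁ = √(μ/r₁) = 21.3355 km/s.
Transfer-orbit speed at r₁ (v² = μ(2/r − 1/a)): v_a = √[μ(2/r₁ − 1/a_t)] = 11.7822 km/s.
First burn Δv₁ = |v_a − v₁| = 9.553 km/s.
Circular speed at r₂: v₂ = √(μ/r₂) = 50.30 km/s.
Transfer-orbit speed at r₂: v_p = √[μ(2/r₂ − 1/a_t)] = 65.49 km/s.
Second burn Δv₂ = |v₂ − v_p| = 15.19 km/s.
Δv = Δv₁ + Δv₂ = 9.553 + 15.19 = 24.74 km/s.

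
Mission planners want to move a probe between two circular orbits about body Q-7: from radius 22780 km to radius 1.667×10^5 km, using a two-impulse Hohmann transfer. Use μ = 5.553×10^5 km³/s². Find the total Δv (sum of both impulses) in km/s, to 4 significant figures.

Δv = 2.542 km/s

Semi-major axis of the transfer orbit: a_t = (22780 + 1.667×10^5)/2 = 94740 km.
Circular speed at r₁: v₁ = √(μ/r₁) = √(5.553×10^5/22780) = 4.937 km/s.
On the transfer ellipse at r₁, v² = μ(2/r − 1/a) gives v_p = √[μ(2/r₁ − 1/a_t)] = 6.549 km/s.
First burn Δv₁ = |v_p − v₁| = 1.612 km/s.
Circular speed at r₂: v₂ = √(μ/r₂) = 1.82514 km/s.
Transfer-orbit speed at r₂: v_a = √[μ(2/r₂ − 1/a_t)] = 0.894965 km/s.
Second burn Δv₂ = |v₂ − v_a| = 0.9302 km/s.
Total Δv = Δv₁ + Δv₂ = 2.542 km/s.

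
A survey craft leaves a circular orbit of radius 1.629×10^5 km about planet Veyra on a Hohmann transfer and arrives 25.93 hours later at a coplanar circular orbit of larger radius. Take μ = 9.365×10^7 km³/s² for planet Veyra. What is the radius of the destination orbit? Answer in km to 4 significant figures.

Transfer time t = 25.93 hours = 93348 s, and t = π√(a_t³/μ).
So a_t = (μ t²/π²)^(1/3) = (9.365×10^7 × (93348)² / π²)^(1/3) = 4.3565×10^5 km.
Since a_t = (r₁ + r₂)/2, r₂ = 2a_t − r₁ = 2×4.3565×10^5 − 1.629×10^5 = 7.084×10^5 km.

r₂ = 7.084×10^5 km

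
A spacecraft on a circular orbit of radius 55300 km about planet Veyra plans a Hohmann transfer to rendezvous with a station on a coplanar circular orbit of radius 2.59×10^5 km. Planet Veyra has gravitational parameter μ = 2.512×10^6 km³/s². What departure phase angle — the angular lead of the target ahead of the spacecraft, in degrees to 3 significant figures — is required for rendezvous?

φ = 94.9°

The Hohmann ellipse has a_t = (r₁ + r₂)/2 = 1.5715×10^5 km.
The half-period of the transfer ellipse is t = π√(a_t³/μ) = 1.23484×10^5 s.
The target's mean motion on its circular orbit is ω₂ = √(μ/r₂³) = 1.20243×10^-5 rad/s.
Angle swept by the target during transfer: ω₂·t = 1.4848 rad = 85.07°.
Arrival is 180° from departure on the ellipse, so φ = 180° − 85.07° = 94.9°.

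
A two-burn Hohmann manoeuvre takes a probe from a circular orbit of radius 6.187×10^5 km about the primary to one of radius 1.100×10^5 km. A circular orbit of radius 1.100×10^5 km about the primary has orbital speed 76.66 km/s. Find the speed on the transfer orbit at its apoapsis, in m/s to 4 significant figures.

v = 17760 m/s

From the circular-orbit relation v² = μ/r at r = 1.100×10^5 km: μ = v²r = (76.66)² × 1.100×10^5 = 6.46443×10^8 km³/s².
Semi-major axis of the transfer orbit: a_t = (6.187×10^5 + 1.100×10^5)/2 = 3.6435×10^5 km.
The apoapsis of the transfer ellipse is at r = 6.187×10^5 km.
From the vis-viva equation, v = √[μ(2/r − 1/a_t)] = 17.76 km/s.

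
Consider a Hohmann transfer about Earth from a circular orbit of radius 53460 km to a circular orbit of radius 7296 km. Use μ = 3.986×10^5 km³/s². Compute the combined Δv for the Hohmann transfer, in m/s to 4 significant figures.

Transfer-ellipse semi-major axis a_t = (r₁ + r₂)/2 = (53460 + 7296)/2 = 30378 km.
At r₁ the circular-orbit speed is v₁ = √(μ/r₁) = 2.7306 km/s.
Transfer-orbit speed at r₁ (vis-viva equation): v_a = √[μ(2/r₁ − 1/a_t)] = 1.3382 km/s.
First burn Δv₁ = |v_a − v₁| = 1.392 km/s.
Circular speed at r₂: v₂ = √(μ/r₂) = 7.391 km/s.
Transfer-orbit speed at r₂: v_p = √[μ(2/r₂ − 1/a_t)] = 9.805 km/s.
Second burn Δv₂ = |v₂ − v_p| = 2.414 km/s.
Total Δv = Δv₁ + Δv₂ = 3.806 km/s.

Δv = 3806 m/s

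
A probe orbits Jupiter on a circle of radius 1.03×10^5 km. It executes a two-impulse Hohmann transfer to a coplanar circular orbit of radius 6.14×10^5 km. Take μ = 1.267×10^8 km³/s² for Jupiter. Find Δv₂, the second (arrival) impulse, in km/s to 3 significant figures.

Semi-major axis of the transfer orbit: a_t = (1.030×10^5 + 6.140×10^5)/2 = 3.585×10^5 km.
On the circular orbit at r = 6.140×10^5 km, v_c = √(μ/r) = 14.365 km/s.
Vis-viva on the transfer ellipse at r = 6.140×10^5 km gives v_t = √[μ(2/r − 1/a_t)] = 7.6998 km/s.
Δv₂ = |v_t − v_c| = |7.6998 − 14.365| = 6.665 km/s.

Δv₂ = 6.67 km/s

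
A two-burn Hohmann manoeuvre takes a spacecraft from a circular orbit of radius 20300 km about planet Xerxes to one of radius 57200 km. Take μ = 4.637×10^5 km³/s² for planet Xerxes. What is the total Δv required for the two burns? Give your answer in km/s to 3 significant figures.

Semi-major axis of the transfer orbit: a_t = (20300 + 57200)/2 = 38750 km.
Circular speed at r₁: v₁ = √(μ/r₁) = √(4.637×10^5/20300) = 4.77937 km/s.
Transfer-orbit speed at r₁ (vis-viva equation): v_p = √[μ(2/r₁ − 1/a_t)] = 5.80674 km/s.
First burn Δv₁ = |v_p − v₁| = 1.0274 km/s.
At r₂, v₂ = √(μ/r₂) = 2.84722 km/s.
Transfer-orbit speed at r₂: v_a = √[μ(2/r₂ − 1/a_t)] = 2.06079 km/s.
Second burn Δv₂ = |v₂ − v_a| = 0.78643 km/s.
Total Δv = Δv₁ + Δv₂ = 1.814 km/s.

Δv = 1.81 km/s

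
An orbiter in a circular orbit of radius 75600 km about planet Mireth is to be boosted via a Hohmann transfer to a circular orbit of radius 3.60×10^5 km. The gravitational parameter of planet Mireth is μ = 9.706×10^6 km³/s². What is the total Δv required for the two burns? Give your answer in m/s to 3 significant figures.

Δv = 5370 m/s

Transfer-ellipse semi-major axis a_t = (r₁ + r₂)/2 = (75600 + 3.600×10^5)/2 = 2.178×10^5 km.
At r₁ the circular-orbit speed is v₁ = √(μ/r₁) = 11.3308 km/s.
On the transfer ellipse at r₁, vis-viva equation gives v_p = √[μ(2/r₁ − 1/a_t)] = 14.5674 km/s.
First burn Δv₁ = |v_p − v₁| = 3.237 km/s.
At r₂, v₂ = √(μ/r₂) = 5.192 km/s.
Transfer-orbit speed at r₂: v_a = √[μ(2/r₂ − 1/a_t)] = 3.059 km/s.
Second burn Δv₂ = |v₂ − v_a| = 2.133 km/s.
Total Δv = Δv₁ + Δv₂ = 5.370 km/s.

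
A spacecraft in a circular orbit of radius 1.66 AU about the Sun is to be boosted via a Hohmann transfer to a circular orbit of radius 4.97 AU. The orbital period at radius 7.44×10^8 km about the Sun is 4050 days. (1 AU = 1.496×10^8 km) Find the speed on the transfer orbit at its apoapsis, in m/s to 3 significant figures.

v = 9460 m/s

From Kepler's third law T² = 4π²r³/μ at r = 7.44×10^8 km, T = 4050 days = 4050 × 86400 s = 3.4992×10^8 s: μ = 4π²r³/T² = 1.32783×10^11 km³/s².
In km: r₁ = 1.66 × 1.496×10^8 = 2.48336×10^8 km; r₂ = 4.97 × 1.496×10^8 = 7.43512×10^8 km.
Transfer-ellipse semi-major axis a_t = (r₁ + r₂)/2 = (2.48336×10^8 + 7.43512×10^8)/2 = 4.95924×10^8 km.
At apoapsis, r = 7.43512×10^8 km.
Applying v² = μ(2/r − 1/a_t): v = 9.457 km/s.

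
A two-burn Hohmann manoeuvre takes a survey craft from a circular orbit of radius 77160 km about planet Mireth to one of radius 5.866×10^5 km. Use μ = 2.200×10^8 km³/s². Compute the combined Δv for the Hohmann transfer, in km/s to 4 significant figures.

Transfer-ellipse semi-major axis a_t = (r₁ + r₂)/2 = (77160 + 5.866×10^5)/2 = 3.3188×10^5 km.
At r₁ the circular-orbit speed is v₁ = √(μ/r₁) = 53.40 km/s.
Transfer-orbit speed at r₁ (vis-viva): v_p = √[μ(2/r₁ − 1/a_t)] = 70.99 km/s.
First burn Δv₁ = |v_p − v₁| = 17.59 km/s.
Circular speed at r₂: v₂ = √(μ/r₂) = 19.37 km/s.
Transfer-orbit speed at r₂: v_a = √[μ(2/r₂ − 1/a_t)] = 9.338 km/s.
Second burn Δv₂ = |v₂ − v_a| = 10.03 km/s.
Total Δv = Δv₁ + Δv₂ = 27.62 km/s.

Δv = 27.62 km/s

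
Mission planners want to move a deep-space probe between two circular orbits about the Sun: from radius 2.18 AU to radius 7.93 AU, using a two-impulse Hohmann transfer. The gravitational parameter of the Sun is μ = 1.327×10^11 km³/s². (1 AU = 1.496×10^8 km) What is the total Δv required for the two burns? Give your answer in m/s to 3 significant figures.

Δv = 8720 m/s

In km: r₁ = 2.18 × 1.496×10^8 = 3.26128×10^8 km; r₂ = 7.93 × 1.496×10^8 = 1.186328×10^9 km.
Semi-major axis of the transfer orbit: a_t = (3.26128×10^8 + 1.186328×10^9)/2 = 7.56228×10^8 km.
At r₁ the circular-orbit speed is v₁ = √(μ/r₁) = 20.172 km/s.
Transfer-orbit speed at r₁ (v² = μ(2/r − 1/a)): v_p = √[μ(2/r₁ − 1/a_t)] = 25.265 km/s.
First burn Δv₁ = |v_p − v₁| = 5.093 km/s.
Circular speed at r₂: v₂ = √(μ/r₂) = 10.5763 km/s.
Transfer-orbit speed at r₂: v_a = √[μ(2/r₂ − 1/a_t)] = 6.94546 km/s.
Second burn Δv₂ = |v₂ − v_a| = 3.631 km/s.
Total Δv = Δv₁ + Δv₂ = 8.724 km/s.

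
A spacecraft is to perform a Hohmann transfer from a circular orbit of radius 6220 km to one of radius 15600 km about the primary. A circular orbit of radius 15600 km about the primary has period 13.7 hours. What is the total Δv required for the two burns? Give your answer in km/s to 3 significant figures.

From Kepler's third law T² = 4π²r³/μ at r = 15600 km, T = 13.7 hours = 13.7 × 3600 s = 49320 s: μ = 4π²r³/T² = 61615.1 km³/s².
Semi-major axis of the transfer orbit: a_t = (6220 + 15600)/2 = 10910 km.
At r₁ the circular-orbit speed is v₁ = √(μ/r₁) = 3.1474 km/s.
Transfer-orbit speed at r₁ (vis-viva): v_p = √[μ(2/r₁ − 1/a_t)] = 3.7636 km/s.
First burn Δv₁ = |v_p − v₁| = 0.6162 km/s.
Circular speed at r₂: v₂ = √(μ/r₂) = 1.9874 km/s.
Transfer-orbit speed at r₂: v_a = √[μ(2/r₂ − 1/a_t)] = 1.5006 km/s.
Second burn Δv₂ = |v₂ − v_a| = 0.4868 km/s.
Total Δv = Δv₁ + Δv₂ = 1.103 km/s.

Δv = 1.10 km/s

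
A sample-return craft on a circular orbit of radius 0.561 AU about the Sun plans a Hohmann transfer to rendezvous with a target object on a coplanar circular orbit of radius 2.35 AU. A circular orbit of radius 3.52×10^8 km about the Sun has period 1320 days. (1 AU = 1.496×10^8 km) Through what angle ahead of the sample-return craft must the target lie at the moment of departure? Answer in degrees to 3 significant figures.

φ = 92.3°

From Kepler's third law T² = 4π²r³/μ at r = 3.52×10^8 km, T = 1320 days = 1320 × 86400 s = 1.14048×10^8 s: μ = 4π²r³/T² = 1.32377×10^11 km³/s².
In km: r₁ = 0.561 × 1.496×10^8 = 8.39256×10^7 km; r₂ = 2.35 × 1.496×10^8 = 3.5156×10^8 km.
Transfer-ellipse semi-major axis a_t = (r₁ + r₂)/2 = (8.39256×10^7 + 3.5156×10^8)/2 = 2.177428×10^8 km.
Transfer time t = π√(a_t³/μ) = 2.7743×10^7 s.
The target's mean motion on its circular orbit is ω₂ = √(μ/r₂³) = 5.5196×10^-8 rad/s.
Angle swept by the target during transfer: ω₂·t = 1.5313 rad = 87.74°.
Arrival is 180° from departure on the ellipse, so φ = 180° − 87.74° = 92.3°.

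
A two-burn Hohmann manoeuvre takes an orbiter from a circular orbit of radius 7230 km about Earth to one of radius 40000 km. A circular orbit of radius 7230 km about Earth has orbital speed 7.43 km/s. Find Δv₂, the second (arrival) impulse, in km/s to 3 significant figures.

Δv₂ = 1.41 km/s

From the circular-orbit relation v² = μ/r at r = 7230 km: μ = v²r = (7.43)² × 7230 = 3.99131×10^5 km³/s².
The Hohmann ellipse has a_t = (r₁ + r₂)/2 = 23615 km.
Circular speed at r = 40000 km: v_c = √(μ/r) = 3.159 km/s.
Vis-viva on the transfer ellipse at r = 40000 km gives v_t = √[μ(2/r − 1/a_t)] = 1.748 km/s.
Δv₂ = |v_t − v_c| = |1.748 − 3.159| = 1.411 km/s.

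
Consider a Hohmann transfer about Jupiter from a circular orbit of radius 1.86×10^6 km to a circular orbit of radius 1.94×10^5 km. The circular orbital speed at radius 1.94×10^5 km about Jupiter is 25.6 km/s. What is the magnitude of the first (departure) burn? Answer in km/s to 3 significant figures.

Δv₁ = 4.67 km/s

From the circular-orbit relation v² = μ/r at r = 1.94×10^5 km: μ = v²r = (25.6)² × 1.94×10^5 = 1.27140×10^8 km³/s².
The Hohmann ellipse has a_t = (r₁ + r₂)/2 = 1.027×10^6 km.
Circular speed at r = 1.860×10^6 km: v_c = √(μ/r) = 8.2677 km/s.
Vis-viva on the transfer ellipse at r = 1.860×10^6 km gives v_t = √[μ(2/r − 1/a_t)] = 3.5934 km/s.
Δv₁ = |v_t − v_c| = |3.5934 − 8.2677| = 4.674 km/s.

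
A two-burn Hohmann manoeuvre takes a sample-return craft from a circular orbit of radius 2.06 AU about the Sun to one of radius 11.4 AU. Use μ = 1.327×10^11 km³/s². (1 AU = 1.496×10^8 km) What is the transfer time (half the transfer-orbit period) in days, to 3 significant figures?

In km: r₁ = 2.06 × 1.496×10^8 = 3.08176×10^8 km; r₂ = 11.4 × 1.496×10^8 = 1.70544×10^9 km.
Semi-major axis of the transfer orbit: a_t = (3.08176×10^8 + 1.70544×10^9)/2 = 1.006808×10^9 km.
Half the transfer-orbit period gives t = π√(a_t³/μ) = 2.755×10^8 s.
Converting: 2.755×10^8 s ÷ 86400 s/day = 3190 days.

t = 3190 days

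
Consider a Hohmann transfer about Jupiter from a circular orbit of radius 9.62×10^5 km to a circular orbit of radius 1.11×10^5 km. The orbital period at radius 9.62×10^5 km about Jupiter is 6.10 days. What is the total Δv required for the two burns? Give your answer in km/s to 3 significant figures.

Δv = 17.7 km/s

From Kepler's third law T² = 4π²r³/μ at r = 9.62×10^5 km, T = 6.10 days = 6.10 × 86400 s = 5.2704×10^5 s: μ = 4π²r³/T² = 1.26531×10^8 km³/s².
Semi-major axis of the transfer orbit: a_t = (9.620×10^5 + 1.110×10^5)/2 = 5.365×10^5 km.
At r₁ the circular-orbit speed is v₁ = √(μ/r₁) = 11.469 km/s.
On the transfer ellipse at r₁, v² = μ(2/r − 1/a) gives v_a = √[μ(2/r₁ − 1/a_t)] = 5.2166 km/s.
First burn Δv₁ = |v_a − v₁| = 6.252 km/s.
At r₂, v₂ = √(μ/r₂) = 33.76 km/s.
Transfer-orbit speed at r₂: v_p = √[μ(2/r₂ − 1/a_t)] = 45.21 km/s.
Second burn Δv₂ = |v₂ − v_p| = 11.45 km/s.
Δv = Δv₁ + Δv₂ = 6.252 + 11.45 = 17.70 km/s.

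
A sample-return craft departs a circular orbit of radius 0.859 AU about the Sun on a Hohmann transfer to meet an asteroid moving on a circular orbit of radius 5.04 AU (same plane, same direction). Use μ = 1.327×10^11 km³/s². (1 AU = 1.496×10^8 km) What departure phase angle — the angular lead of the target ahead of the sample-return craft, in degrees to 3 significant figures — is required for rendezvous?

In km: r₁ = 0.859 × 1.496×10^8 = 1.285064×10^8 km; r₂ = 5.04 × 1.496×10^8 = 7.53984×10^8 km.
Transfer-ellipse semi-major axis a_t = (r₁ + r₂)/2 = (1.285064×10^8 + 7.53984×10^8)/2 = 4.412452×10^8 km.
The half-period of the transfer ellipse is t = π√(a_t³/μ) = 7.9935×10^7 s.
The target's mean motion on its circular orbit is ω₂ = √(μ/r₂³) = 1.7595×10^-8 rad/s.
Angle swept by the target during transfer: ω₂·t = 1.40646 rad = 80.58°.
The sample-return craft traverses 180° on the transfer ellipse, so the target must lead by 180° − 80.58° = 99.4°.

φ = 99.4°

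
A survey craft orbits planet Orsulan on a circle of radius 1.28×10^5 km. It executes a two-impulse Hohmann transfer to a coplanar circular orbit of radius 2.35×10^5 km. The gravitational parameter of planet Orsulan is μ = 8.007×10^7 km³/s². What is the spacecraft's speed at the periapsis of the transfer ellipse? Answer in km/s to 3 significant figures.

v = 28.5 km/s

Semi-major axis of the transfer orbit: a_t = (1.280×10^5 + 2.350×10^5)/2 = 1.815×10^5 km.
At periapsis, r = 1.280×10^5 km.
Vis-viva: v = √[μ(2/r − 1/a_t)] = √[8.007×10^7 × (2/1.280×10^5 − 1/1.815×10^5)] = 28.46 km/s.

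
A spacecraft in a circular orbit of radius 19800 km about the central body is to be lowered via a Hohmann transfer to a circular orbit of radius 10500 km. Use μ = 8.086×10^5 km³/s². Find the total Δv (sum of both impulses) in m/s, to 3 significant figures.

Δv = 2330 m/s

The Hohmann ellipse has a_t = (r₁ + r₂)/2 = 15150 km.
At r₁ the circular-orbit speed is v₁ = √(μ/r₁) = 6.390 km/s.
On the transfer ellipse at r₁, vis-viva gives v_a = √[μ(2/r₁ − 1/a_t)] = 5.320 km/s.
First burn Δv₁ = |v_a − v₁| = 1.070 km/s.
At r₂, v₂ = √(μ/r₂) = 8.77551 km/s.
Transfer-orbit speed at r₂: v_p = √[μ(2/r₂ − 1/a_t)] = 10.0323 km/s.
Second burn Δv₂ = |v₂ − v_p| = 1.257 km/s.
Total Δv = Δv₁ + Δv₂ = 2.327 km/s.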